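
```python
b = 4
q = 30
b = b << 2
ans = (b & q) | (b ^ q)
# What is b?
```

Trace:
`b = 4` → b = 4
`q = 30` → q = 30
`b = b << 2` → b = 16
`ans = (b & q) | (b ^ q)` → ans = 30
So b = 16

Answer: 16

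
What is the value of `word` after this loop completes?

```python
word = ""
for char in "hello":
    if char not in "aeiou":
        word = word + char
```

Remove vowels from 'hello'
`word` takes the values: "" → "h" → "hl" → "hll"

Answer: "hll"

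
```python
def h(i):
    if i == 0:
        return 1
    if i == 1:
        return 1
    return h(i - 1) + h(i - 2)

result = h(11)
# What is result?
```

Build up from base cases: h(0)=1, h(1)=1, h(2)=2, h(3)=3, h(4)=5, h(5)=8, h(6)=13, ..., h(11)=144

Answer: 144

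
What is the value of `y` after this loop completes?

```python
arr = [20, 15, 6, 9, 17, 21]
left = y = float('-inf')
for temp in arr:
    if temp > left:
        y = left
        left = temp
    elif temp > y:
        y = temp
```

Second largest (with repeats) in [20, 15, 6, 9, 17, 21]
`y` takes the values: -inf → 15 → 17 → 20

Answer: 20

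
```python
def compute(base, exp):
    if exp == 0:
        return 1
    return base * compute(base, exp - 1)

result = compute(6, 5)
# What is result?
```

compute(6, 5) = 6 * 6 * 6 * 6 * 6 = 7776

Answer: 7776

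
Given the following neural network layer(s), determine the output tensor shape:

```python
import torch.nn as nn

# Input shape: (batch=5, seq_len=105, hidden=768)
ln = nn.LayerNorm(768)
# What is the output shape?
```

Input: (5, 105, 768) -> Output: (5, 105, 768)

Answer: (5, 105, 768)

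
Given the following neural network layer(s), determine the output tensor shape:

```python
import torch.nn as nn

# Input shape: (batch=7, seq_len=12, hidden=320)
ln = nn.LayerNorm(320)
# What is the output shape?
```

Input: (7, 12, 320) -> Output: (7, 12, 320)

Answer: (7, 12, 320)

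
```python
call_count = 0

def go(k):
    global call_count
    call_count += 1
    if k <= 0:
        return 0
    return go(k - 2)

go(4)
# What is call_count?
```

Linear recursion stepping by 2: 3 calls from k=4 down to ≤0.

Answer: 3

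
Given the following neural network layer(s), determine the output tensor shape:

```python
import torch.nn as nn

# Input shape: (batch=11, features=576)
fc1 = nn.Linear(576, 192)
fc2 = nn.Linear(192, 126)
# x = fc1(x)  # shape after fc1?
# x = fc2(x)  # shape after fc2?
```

Input: (11, 576) -> after fc1: (11, 192) -> Output: (11, 126)

Answer: (11, 126)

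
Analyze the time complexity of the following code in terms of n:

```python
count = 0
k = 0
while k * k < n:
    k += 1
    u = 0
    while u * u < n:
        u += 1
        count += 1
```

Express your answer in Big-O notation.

Each loop level contributes: √n × √n. Multiplying the contributions gives O(n).

Answer: O(n)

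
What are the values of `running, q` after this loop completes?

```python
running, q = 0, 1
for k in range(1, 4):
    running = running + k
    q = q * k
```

Sum and factorial of 1 to 3
`running, q` takes the values: (0, 1) → (1, 1) → (3, 1) → (3, 2) → (6, 2) → (6, 6)

Answer: 6, 6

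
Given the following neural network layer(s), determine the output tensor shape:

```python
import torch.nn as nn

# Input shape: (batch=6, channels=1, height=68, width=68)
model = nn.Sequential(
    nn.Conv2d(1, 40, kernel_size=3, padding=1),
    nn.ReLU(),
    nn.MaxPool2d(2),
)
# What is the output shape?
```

Input: (6, 1, 68, 68) -> after Conv2d: (6, 40, 68, 68) -> after ReLU: (6, 40, 68, 68) -> Output: (6, 40, 34, 34)

Answer: (6, 40, 34, 34)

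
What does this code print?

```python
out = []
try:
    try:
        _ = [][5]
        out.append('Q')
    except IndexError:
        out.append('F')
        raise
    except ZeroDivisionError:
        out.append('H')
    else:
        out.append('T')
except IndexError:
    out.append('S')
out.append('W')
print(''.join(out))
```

Execution trace: 'F' (inner except IndexError) → 'S' (outer except IndexError) → 'W' (after the try/except). Output: FSW

Answer: FSW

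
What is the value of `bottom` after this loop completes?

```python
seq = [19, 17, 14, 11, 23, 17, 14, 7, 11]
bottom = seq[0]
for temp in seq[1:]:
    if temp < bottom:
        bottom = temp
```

Minimum of [19, 17, 14, 11, 23, 17, 14, 7, 11]
`bottom` takes the values: 19 → 17 → 14 → 11 → 7

Answer: 7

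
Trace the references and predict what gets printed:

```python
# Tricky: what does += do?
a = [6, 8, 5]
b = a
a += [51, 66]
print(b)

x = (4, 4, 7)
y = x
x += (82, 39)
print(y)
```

Key concept: += behavior differs for mutable vs immutable.
Step by step:
`a = [6, 8, 5]` → a = [6, 8, 5]
`b = a` → b = [6, 8, 5] (same object as a)
`a += [51, 66]` → a = [6, 8, 5, 51, 66] (same object as b); b = [6, 8, 5, 51, 66] (same object as a)
`print(b)` → prints [6, 8, 5, 51, 66]
`x = (4, 4, 7)` → x = (4, 4, 7)
`y = x` → y = (4, 4, 7)
`x += (82, 39)` → x = (4, 4, 7, 82, 39)
`print(y)` → prints (4, 4, 7)

Answer:
[6, 8, 5, 51, 66]
(4, 4, 7)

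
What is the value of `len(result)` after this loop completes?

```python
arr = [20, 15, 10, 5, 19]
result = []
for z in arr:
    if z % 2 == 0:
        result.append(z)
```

Count even numbers in [20, 15, 10, 5, 19]
`result` takes the values: [] → [20] → [20, 10]
So `len(result)` = 2

Answer: 2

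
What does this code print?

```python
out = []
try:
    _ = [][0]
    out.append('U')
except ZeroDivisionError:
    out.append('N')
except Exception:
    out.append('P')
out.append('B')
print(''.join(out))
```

Execution trace: 'P' (except Exception) → 'B' (after the try/except). Output: PB

Answer: PB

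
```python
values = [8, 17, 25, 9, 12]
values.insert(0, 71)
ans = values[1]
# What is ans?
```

Trace:
`values = [8, 17, 25, 9, 12]` → values = [8, 17, 25, 9, 12]
`values.insert(0, 71)` → values = [71, 8, 17, 25, 9, 12]
`ans = values[1]` → ans = 8
So ans = 8

Answer: 8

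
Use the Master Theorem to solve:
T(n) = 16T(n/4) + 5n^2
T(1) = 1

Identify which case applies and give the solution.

a=16, b=4, f(n)=5n^2. log_4(16) = 2. Since c=2 = 2, Case 2 applies: T(n) = Θ(n^log_b(a) · log n) = O(n^2 log n).

Answer: O(n^2 log n) - Case 2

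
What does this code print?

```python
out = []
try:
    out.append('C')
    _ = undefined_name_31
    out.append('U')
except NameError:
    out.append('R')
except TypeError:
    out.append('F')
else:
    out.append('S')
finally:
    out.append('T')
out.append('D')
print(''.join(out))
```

Execution trace: 'C' (try body) → 'R' (except NameError) → 'T' (finally) → 'D' (after the try/except). Output: CRTD

Answer: CRTD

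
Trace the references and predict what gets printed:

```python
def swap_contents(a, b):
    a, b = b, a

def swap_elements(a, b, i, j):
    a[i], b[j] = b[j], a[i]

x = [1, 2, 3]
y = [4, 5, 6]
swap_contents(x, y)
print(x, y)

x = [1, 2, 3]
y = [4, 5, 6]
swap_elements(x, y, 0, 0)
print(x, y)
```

Key concept: parameter rebinding vs mutation.
Step by step:
`x = [1, 2, 3]` → x = [1, 2, 3]
`y = [4, 5, 6]` → y = [4, 5, 6]
`swap_contents(x, y)` → no visible change to tracked variables
`print(x, y)` → prints [1, 2, 3] [4, 5, 6]
`x = [1, 2, 3]` → x = [1, 2, 3]
`y = [4, 5, 6]` → y = [4, 5, 6]
`swap_elements(x, y, 0, 0)` → x = [4, 2, 3]; y = [1, 5, 6]
`print(x, y)` → prints [4, 2, 3] [1, 5, 6]

Answer:
[1, 2, 3] [4, 5, 6]
[4, 2, 3] [1, 5, 6]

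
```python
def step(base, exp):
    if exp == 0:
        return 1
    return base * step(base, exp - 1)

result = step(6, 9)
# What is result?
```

step(6, 9) = 6 * 6 * 6 * 6 * 6 * 6 * 6 * 6 * 6 = 10077696

Answer: 10077696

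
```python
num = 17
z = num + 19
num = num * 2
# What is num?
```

Trace:
`num = 17` → num = 17
`z = num + 19` → z = 36
`num = num * 2` → num = 34
So num = 34

Answer: 34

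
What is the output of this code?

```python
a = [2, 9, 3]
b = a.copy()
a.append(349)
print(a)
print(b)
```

Key concept: list.copy() creates independent copy.
Step by step:
`a = [2, 9, 3]` → a = [2, 9, 3]
`b = a.copy()` → b = [2, 9, 3]
`a.append(349)` → a = [2, 9, 3, 349]
`print(a)` → prints [2, 9, 3, 349]
`print(b)` → prints [2, 9, 3]

Answer:
[2, 9, 3, 349]
[2, 9, 3]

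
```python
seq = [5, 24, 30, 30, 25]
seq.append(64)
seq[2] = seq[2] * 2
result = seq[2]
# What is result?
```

Trace:
`seq = [5, 24, 30, 30, 25]` → seq = [5, 24, 30, 30, 25]
`seq.append(64)` → seq = [5, 24, 30, 30, 25, 64]
`seq[2] = seq[2] * 2` → seq = [5, 24, 60, 30, 25, 64]
`result = seq[2]` → result = 60
So result = 60

Answer: 60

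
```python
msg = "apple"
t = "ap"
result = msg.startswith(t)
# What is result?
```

Trace:
`msg = "apple"` → msg = 'apple'
`t = "ap"` → t = 'ap'
`result = msg.startswith(t)` → result = True
So result = True

Answer: True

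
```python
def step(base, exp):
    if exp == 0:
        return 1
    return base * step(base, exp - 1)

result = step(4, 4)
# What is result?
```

step(4, 4) = 4 * 4 * 4 * 4 = 256

Answer: 256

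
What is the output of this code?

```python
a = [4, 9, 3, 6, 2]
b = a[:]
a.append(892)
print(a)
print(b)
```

Key concept: slice [:] creates copy.
Step by step:
`a = [4, 9, 3, 6, 2]` → a = [4, 9, 3, 6, 2]
`b = a[:]` → b = [4, 9, 3, 6, 2]
`a.append(892)` → a = [4, 9, 3, 6, 2, 892]
`print(a)` → prints [4, 9, 3, 6, 2, 892]
`print(b)` → prints [4, 9, 3, 6, 2]

Answer:
[4, 9, 3, 6, 2, 892]
[4, 9, 3, 6, 2]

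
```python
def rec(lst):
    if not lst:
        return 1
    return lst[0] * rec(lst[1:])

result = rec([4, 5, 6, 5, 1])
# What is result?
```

Product over [4, 5, 6, 5, 1] = 4 * 5 * 6 * 5 * 1 = 600

Answer: 600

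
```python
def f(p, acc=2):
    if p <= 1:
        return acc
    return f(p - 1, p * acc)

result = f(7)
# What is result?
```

Accumulator trace (n, acc): (7, 2) -> (6, 14) -> (5, 84) -> (4, 420) -> (3, 1680) -> (2, 5040) -> (1, 10080) -> return 10080

Answer: 10080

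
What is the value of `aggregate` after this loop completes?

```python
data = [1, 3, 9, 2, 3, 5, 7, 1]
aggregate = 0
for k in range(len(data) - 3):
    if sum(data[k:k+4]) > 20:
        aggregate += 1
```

Count windows with sum > 20
`aggregate` takes the values: 0

Answer: 0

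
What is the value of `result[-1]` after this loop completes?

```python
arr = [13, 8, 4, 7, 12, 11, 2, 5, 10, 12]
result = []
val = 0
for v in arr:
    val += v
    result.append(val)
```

Cumulative sum ends at 84
`result` takes the values: [] → [13] → [13, 21] → [13, 21, 25] → [13, 21, 25, 32] → [13, 21, 25, 32, 44] → [13, 21, 25, 32, 44, 55] → [13, 21, 25, 32, 44, 55, 57] → [13, 21, 25, 32, 44, 55, 57, 62] → [13, 21, 25, 32, 44, 55, 57, 62, 72] → [13, 21, 25, 32, 44, 55, 57, 62, 72, 84]
So `result[-1]` = 84

Answer: 84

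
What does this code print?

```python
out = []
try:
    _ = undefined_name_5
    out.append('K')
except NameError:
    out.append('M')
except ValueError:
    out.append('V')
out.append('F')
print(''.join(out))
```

Execution trace: 'M' (except NameError) → 'F' (after the try/except). Output: MF

Answer: MF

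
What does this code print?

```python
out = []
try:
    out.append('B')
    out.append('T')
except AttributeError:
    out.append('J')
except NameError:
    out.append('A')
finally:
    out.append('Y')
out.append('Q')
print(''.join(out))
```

Execution trace: 'B' (try body) → 'T' (try body, no exception) → 'Y' (finally) → 'Q' (after the try/except). Output: BTYQ

Answer: BTYQ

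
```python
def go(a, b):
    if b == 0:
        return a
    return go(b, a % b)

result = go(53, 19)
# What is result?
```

go(53, 19) -> go(19, 15) -> go(15, 4) -> go(4, 3) -> go(3, 1) -> go(1, 0) -> 1

Answer: 1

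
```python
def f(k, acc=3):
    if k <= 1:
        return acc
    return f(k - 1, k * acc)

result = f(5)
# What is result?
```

Accumulator trace (n, acc): (5, 3) -> (4, 15) -> (3, 60) -> (2, 180) -> (1, 360) -> return 360

Answer: 360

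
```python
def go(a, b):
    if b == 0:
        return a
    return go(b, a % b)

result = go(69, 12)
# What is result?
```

go(69, 12) -> go(12, 9) -> go(9, 3) -> go(3, 0) -> 3

Answer: 3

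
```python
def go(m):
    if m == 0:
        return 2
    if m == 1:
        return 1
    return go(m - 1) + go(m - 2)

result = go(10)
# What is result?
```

Build up from base cases: go(0)=2, go(1)=1, go(2)=3, go(3)=4, go(4)=7, go(5)=11, go(6)=18, ..., go(10)=123

Answer: 123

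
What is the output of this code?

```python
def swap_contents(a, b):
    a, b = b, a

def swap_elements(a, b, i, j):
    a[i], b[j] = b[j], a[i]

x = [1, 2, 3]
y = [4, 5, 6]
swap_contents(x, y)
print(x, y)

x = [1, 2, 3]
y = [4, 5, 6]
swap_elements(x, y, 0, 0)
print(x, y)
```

Key concept: parameter rebinding vs mutation.
Step by step:
`x = [1, 2, 3]` → x = [1, 2, 3]
`y = [4, 5, 6]` → y = [4, 5, 6]
`swap_contents(x, y)` → no visible change to tracked variables
`print(x, y)` → prints [1, 2, 3] [4, 5, 6]
`x = [1, 2, 3]` → x = [1, 2, 3]
`y = [4, 5, 6]` → y = [4, 5, 6]
`swap_elements(x, y, 0, 0)` → x = [4, 2, 3]; y = [1, 5, 6]
`print(x, y)` → prints [4, 2, 3] [1, 5, 6]

Answer:
[1, 2, 3] [4, 5, 6]
[4, 2, 3] [1, 5, 6]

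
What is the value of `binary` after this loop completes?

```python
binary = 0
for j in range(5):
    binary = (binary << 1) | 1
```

Build 5 consecutive 1-bits: 0b11111
`binary` takes the values: 0 → 1 → 3 → 7 → 15 → 31

Answer: 31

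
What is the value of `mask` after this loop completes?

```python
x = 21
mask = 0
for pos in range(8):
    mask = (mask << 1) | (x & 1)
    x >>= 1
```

Reverse lowest 8 bits of 21
`mask` takes the values: 0 → 1 → 2 → 5 → 10 → 21 → 42 → 84 → 168

Answer: 168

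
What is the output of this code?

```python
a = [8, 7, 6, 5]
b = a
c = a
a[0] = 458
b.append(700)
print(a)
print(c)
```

Key concept: multiple aliases.
Step by step:
`a = [8, 7, 6, 5]` → a = [8, 7, 6, 5]
`b = a` → b = [8, 7, 6, 5] (same object as a)
`c = a` → c = [8, 7, 6, 5] (same object as a, b)
`a[0] = 458` → a = [458, 7, 6, 5] (same object as b, c); b = [458, 7, 6, 5] (same object as a, c); c = [458, 7, 6, 5] (same object as a, b)
`b.append(700)` → a = [458, 7, 6, 5, 700] (same object as b, c); b = [458, 7, 6, 5, 700] (same object as a, c); c = [458, 7, 6, 5, 700] (same object as a, b)
`print(a)` → prints [458, 7, 6, 5, 700]
`print(c)` → prints [458, 7, 6, 5, 700]

Answer:
[458, 7, 6, 5, 700]
[458, 7, 6, 5, 700]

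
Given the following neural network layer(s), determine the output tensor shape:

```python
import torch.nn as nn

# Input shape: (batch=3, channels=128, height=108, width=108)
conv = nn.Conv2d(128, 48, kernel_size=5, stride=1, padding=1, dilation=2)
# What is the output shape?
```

Input: (3, 128, 108, 108) -> Output: (3, 48, 102, 102)

Answer: (3, 48, 102, 102)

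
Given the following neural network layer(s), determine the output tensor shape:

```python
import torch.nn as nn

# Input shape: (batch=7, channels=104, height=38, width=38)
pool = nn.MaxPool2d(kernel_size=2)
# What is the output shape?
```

Input: (7, 104, 38, 38) -> Output: (7, 104, 19, 19)

Answer: (7, 104, 19, 19)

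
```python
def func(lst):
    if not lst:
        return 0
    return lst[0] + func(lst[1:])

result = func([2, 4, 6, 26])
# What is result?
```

2 + 4 + 6 + 26 + 0 = 38

Answer: 38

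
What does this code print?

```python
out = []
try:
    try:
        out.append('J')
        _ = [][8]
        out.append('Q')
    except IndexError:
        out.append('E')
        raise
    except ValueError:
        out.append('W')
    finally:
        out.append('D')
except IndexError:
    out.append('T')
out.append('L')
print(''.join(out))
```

Execution trace: 'J' (inner try body) → 'E' (inner except IndexError) → 'D' (inner finally) → 'T' (outer except IndexError) → 'L' (after the try/except). Output: JEDTL

Answer: JEDTL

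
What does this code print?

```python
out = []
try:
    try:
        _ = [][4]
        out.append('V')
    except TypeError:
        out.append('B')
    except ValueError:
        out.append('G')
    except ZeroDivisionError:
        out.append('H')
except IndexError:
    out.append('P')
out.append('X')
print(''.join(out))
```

Execution trace: 'P' (outer except IndexError) → 'X' (after the try/except). Output: PX

Answer: PX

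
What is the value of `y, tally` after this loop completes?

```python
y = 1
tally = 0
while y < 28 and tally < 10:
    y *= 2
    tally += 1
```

Double until >= 28 or 10 iterations
`y, tally` takes the values: (1, 0) → (2, 0) → (2, 1) → (4, 1) → (4, 2) → (8, 2) → (8, 3) → (16, 3) → (16, 4) → (32, 4) → (32, 5)

Answer: 32, 5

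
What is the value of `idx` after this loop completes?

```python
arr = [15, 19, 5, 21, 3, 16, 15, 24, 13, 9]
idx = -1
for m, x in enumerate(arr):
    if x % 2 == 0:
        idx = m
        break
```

First even number index in [15, 19, 5, 21, 3, 16, 15, 24, 13, 9]
`idx` takes the values: -1 → 5

Answer: 5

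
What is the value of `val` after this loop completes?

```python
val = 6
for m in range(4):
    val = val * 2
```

Multiply by 2, 4 times: 6 * 2^4 = 96
`val` takes the values: 6 → 12 → 24 → 48 → 96

Answer: 96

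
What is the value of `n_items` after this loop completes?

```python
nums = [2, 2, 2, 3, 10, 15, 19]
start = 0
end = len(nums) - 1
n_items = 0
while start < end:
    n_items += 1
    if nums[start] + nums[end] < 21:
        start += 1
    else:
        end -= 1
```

Steps to find pair summing to 21
`n_items` takes the values: 0 → 1 → 2 → 3 → 4 → 5 → 6

Answer: 6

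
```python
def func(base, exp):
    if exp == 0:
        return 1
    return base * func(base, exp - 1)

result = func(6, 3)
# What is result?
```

func(6, 3) = 6 * 6 * 6 = 216

Answer: 216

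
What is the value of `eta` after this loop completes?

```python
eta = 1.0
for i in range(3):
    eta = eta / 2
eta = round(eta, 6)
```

Halving LR 3 times: 1 / 2^3
`eta` takes the values: 1.0 → 0.5 → 0.25 → 0.125

Answer: 0.125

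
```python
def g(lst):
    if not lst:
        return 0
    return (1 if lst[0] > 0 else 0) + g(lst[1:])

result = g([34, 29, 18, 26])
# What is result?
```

Count of positive elements in [34, 29, 18, 26] = 4

Answer: 4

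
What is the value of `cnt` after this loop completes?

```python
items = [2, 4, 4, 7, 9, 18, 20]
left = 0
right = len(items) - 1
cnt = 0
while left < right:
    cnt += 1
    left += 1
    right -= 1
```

Iterations until pointers meet (list length 7)
`cnt` takes the values: 0 → 1 → 2 → 3

Answer: 3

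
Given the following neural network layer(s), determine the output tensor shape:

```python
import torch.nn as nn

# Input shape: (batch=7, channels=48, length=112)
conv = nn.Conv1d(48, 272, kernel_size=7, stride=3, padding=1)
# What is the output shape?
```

Input: (7, 48, 112) -> Output: (7, 272, 36)

Answer: (7, 272, 36)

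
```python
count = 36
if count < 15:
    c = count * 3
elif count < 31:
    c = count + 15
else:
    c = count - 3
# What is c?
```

Trace:
`count = 36` → count = 36
`if count < 15: ...` → count < 15 is False, count < 31 is False, take else branch → c = 33
So c = 33

Answer: 33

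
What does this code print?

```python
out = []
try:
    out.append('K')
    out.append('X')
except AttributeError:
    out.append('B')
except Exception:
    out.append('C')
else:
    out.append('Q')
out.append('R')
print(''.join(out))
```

Execution trace: 'K' (try body) → 'X' (try body, no exception) → 'Q' (else) → 'R' (after the try/except). Output: KXQR

Answer: KXQR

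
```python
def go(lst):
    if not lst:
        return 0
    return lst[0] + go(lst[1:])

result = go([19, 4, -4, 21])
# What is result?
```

19 + 4 + (-4) + 21 + 0 = 40

Answer: 40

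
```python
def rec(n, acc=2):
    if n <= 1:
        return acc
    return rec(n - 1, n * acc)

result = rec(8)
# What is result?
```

Accumulator trace (n, acc): (8, 2) -> (7, 16) -> (6, 112) -> (5, 672) -> (4, 3360) -> (3, 13440) -> (2, 40320) -> (1, 80640) -> return 80640

Answer: 80640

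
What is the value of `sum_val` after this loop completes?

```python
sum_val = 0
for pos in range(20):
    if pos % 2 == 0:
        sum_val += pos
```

Sum of even numbers 0 to 19
`sum_val` takes the values: 0 → 2 → 6 → 12 → 20 → 30 → 42 → 56 → 72 → 90

Answer: 90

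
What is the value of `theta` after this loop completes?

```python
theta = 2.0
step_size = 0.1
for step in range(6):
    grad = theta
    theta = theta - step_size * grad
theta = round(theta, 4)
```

Gradient descent: w = 2.0 * (1 - 0.1)^6
`theta` takes the values: 2.0 → 1.8 → 1.62 → 1.458 → 1.3122 → 1.18098 → 1.062882 → 1.0629

Answer: 1.0629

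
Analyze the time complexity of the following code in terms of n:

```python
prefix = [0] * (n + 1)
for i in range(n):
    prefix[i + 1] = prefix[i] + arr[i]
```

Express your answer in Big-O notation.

This is Prefix sum computation. Time complexity: O(n).

Answer: O(n)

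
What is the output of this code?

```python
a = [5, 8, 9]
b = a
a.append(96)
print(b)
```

Key concept: basic list aliasing.
Step by step:
`a = [5, 8, 9]` → a = [5, 8, 9]
`b = a` → b = [5, 8, 9] (same object as a)
`a.append(96)` → a = [5, 8, 9, 96] (same object as b); b = [5, 8, 9, 96] (same object as a)
`print(b)` → prints [5, 8, 9, 96]

Answer: [5, 8, 9, 96]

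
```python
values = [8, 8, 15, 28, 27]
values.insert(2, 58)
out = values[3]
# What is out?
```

Trace:
`values = [8, 8, 15, 28, 27]` → values = [8, 8, 15, 28, 27]
`values.insert(2, 58)` → values = [8, 8, 58, 15, 28, 27]
`out = values[3]` → out = 15
So out = 15

Answer: 15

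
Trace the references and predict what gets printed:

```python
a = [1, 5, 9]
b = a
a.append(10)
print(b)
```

Key concept: basic list aliasing.
Step by step:
`a = [1, 5, 9]` → a = [1, 5, 9]
`b = a` → b = [1, 5, 9] (same object as a)
`a.append(10)` → a = [1, 5, 9, 10] (same object as b); b = [1, 5, 9, 10] (same object as a)
`print(b)` → prints [1, 5, 9, 10]

Answer: [1, 5, 9, 10]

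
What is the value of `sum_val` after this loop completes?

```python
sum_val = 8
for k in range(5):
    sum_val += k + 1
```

Start at 8, add 1 to 5 = 23
`sum_val` takes the values: 8 → 9 → 11 → 14 → 18 → 23

Answer: 23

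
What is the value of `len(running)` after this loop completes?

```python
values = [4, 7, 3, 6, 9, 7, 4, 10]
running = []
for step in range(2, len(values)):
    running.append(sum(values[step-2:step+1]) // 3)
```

Number of 3-element averages
`running` takes the values: [] → [4] → [4, 5] → [4, 5, 6] → [4, 5, 6, 7] → [4, 5, 6, 7, 6] → [4, 5, 6, 7, 6, 7]
So `len(running)` = 6

Answer: 6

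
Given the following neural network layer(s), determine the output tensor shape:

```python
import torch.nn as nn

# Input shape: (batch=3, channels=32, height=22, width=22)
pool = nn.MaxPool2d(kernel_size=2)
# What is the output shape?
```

Input: (3, 32, 22, 22) -> Output: (3, 32, 11, 11)

Answer: (3, 32, 11, 11)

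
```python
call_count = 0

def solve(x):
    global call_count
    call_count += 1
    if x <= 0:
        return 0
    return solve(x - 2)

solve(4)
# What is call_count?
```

Linear recursion stepping by 2: 3 calls from x=4 down to ≤0.

Answer: 3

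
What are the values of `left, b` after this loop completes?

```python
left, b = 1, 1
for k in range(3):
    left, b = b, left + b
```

Fibonacci: after 3 iterations
`left, b` takes the values: (1, 1) → (1, 2) → (2, 3) → (3, 5)

Answer: 3, 5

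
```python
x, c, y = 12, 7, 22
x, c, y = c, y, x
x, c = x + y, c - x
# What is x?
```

Trace:
`x, c, y = 12, 7, 22` → x = 12; c = 7; y = 22
`x, c, y = c, y, x` → x = 7; c = 22; y = 12
`x, c = x + y, c - x` → x = 19; c = 15
So x = 19

Answer: 19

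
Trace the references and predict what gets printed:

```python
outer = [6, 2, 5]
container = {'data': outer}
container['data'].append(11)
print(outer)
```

Key concept: dict holds reference to list.
Step by step:
`outer = [6, 2, 5]` → outer = [6, 2, 5]
`container = {'data': outer}` → container = {'data': [6, 2, 5]}
`container['data'].append(11)` → outer = [6, 2, 5, 11]; container = {'data': [6, 2, 5, 11]}
`print(outer)` → prints [6, 2, 5, 11]

Answer: [6, 2, 5, 11]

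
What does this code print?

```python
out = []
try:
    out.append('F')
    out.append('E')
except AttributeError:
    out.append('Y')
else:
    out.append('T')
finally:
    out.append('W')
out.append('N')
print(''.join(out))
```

Execution trace: 'F' (try body) → 'E' (try body, no exception) → 'T' (else) → 'W' (finally) → 'N' (after the try/except). Output: FETWN

Answer: FETWN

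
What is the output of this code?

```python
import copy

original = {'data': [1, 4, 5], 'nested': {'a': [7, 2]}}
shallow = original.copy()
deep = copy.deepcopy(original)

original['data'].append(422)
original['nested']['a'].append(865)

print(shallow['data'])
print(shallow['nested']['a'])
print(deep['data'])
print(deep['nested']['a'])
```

Key concept: comparing shallow vs deep copy.
Step by step:
`original = {'data': [1, 4, 5], 'nested': {'a': [7, 2]}}` → original = {'data': [1, 4, 5], 'nested': {'a': [7, 2]}}
`shallow = original.copy()` → shallow = {'data': [1, 4, 5], 'nested': {'a': [7, 2]}}
`deep = copy.deepcopy(original)` → deep = {'data': [1, 4, 5], 'nested': {'a': [7, 2]}}
`original['data'].append(422)` → original = {'data': [1, 4, 5, 422], 'nested': {'a': [7, 2]}}; shallow = {'data': [1, 4, 5, 422], 'nested': {'a': [7, 2]}}
`original['nested']['a'].append(865)` → original = {'data': [1, 4, 5, 422], 'nested': {'a': [7, 2, 865]}}; shallow = {'data': [1, 4, 5, 422], 'nested': {'a': [7, 2, 865]}}
`print(shallow['data'])` → prints [1, 4, 5, 422]
`print(shallow['nested']['a'])` → prints [7, 2, 865]
`print(deep['data'])` → prints [1, 4, 5]
`print(deep['nested']['a'])` → prints [7, 2]

Answer:
[1, 4, 5, 422]
[7, 2, 865]
[1, 4, 5]
[7, 2]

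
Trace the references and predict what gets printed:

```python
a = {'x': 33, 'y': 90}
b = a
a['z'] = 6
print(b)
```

Key concept: dict aliasing.
Step by step:
`a = {'x': 33, 'y': 90}` → a = {'x': 33, 'y': 90}
`b = a` → b = {'x': 33, 'y': 90} (same object as a)
`a['z'] = 6` → a = {'x': 33, 'y': 90, 'z': 6} (same object as b); b = {'x': 33, 'y': 90, 'z': 6} (same object as a)
`print(b)` → prints {'x': 33, 'y': 90, 'z': 6}

Answer: {'x': 33, 'y': 90, 'z': 6}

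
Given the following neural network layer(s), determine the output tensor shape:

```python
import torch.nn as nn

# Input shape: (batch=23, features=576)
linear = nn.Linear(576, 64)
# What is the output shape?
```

Input: (23, 576) -> Output: (23, 64)

Answer: (23, 64)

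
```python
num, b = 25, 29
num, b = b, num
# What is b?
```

Trace:
`num, b = 25, 29` → num = 25; b = 29
`num, b = b, num` → num = 29; b = 25
So b = 25

Answer: 25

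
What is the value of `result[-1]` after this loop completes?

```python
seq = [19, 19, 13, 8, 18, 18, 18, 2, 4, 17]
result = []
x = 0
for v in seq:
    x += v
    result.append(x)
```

Cumulative sum ends at 136
`result` takes the values: [] → [19] → [19, 38] → [19, 38, 51] → [19, 38, 51, 59] → [19, 38, 51, 59, 77] → [19, 38, 51, 59, 77, 95] → [19, 38, 51, 59, 77, 95, 113] → [19, 38, 51, 59, 77, 95, 113, 115] → [19, 38, 51, 59, 77, 95, 113, 115, 119] → [19, 38, 51, 59, 77, 95, 113, 115, 119, 136]
So `result[-1]` = 136

Answer: 136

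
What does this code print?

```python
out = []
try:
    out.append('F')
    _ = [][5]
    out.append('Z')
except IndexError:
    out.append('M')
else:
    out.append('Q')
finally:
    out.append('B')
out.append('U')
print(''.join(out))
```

Execution trace: 'F' (try body) → 'M' (except IndexError) → 'B' (finally) → 'U' (after the try/except). Output: FMBU

Answer: FMBU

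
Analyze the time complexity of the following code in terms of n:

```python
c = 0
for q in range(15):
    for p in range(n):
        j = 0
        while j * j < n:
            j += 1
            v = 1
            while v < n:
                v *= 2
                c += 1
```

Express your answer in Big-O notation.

Each loop level contributes: 1 × n × √n × log n. Multiplying the contributions gives O(n√n log n).

Answer: O(n√n log n)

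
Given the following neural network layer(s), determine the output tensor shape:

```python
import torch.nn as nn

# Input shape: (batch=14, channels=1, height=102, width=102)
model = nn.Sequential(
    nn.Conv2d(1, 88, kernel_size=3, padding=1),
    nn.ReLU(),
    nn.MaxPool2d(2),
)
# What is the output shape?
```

Input: (14, 1, 102, 102) -> after Conv2d: (14, 88, 102, 102) -> after ReLU: (14, 88, 102, 102) -> Output: (14, 88, 51, 51)

Answer: (14, 88, 51, 51)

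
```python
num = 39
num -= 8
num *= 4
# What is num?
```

Trace:
`num = 39` → num = 39
`num -= 8` → num = 31
`num *= 4` → num = 124
So num = 124

Answer: 124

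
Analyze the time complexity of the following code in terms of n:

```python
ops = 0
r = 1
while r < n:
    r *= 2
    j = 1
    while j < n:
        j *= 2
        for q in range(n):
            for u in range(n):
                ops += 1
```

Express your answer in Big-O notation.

Each loop level contributes: log n × log n × n × n. Multiplying the contributions gives O(n^2 log² n).

Answer: O(n^2 log² n)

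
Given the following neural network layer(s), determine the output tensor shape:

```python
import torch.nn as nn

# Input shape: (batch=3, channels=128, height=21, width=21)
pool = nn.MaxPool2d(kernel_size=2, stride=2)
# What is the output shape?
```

Input: (3, 128, 21, 21) -> Output: (3, 128, 10, 10)

Answer: (3, 128, 10, 10)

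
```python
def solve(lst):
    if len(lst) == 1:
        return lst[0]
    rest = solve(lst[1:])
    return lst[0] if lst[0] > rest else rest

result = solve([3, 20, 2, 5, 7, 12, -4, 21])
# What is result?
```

Recursive max over [3, 20, 2, 5, 7, 12, -4, 21] = 21

Answer: 21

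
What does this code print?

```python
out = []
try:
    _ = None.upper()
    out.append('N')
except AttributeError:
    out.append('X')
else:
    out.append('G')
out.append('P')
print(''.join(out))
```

Execution trace: 'X' (except AttributeError) → 'P' (after the try/except). Output: XP

Answer: XP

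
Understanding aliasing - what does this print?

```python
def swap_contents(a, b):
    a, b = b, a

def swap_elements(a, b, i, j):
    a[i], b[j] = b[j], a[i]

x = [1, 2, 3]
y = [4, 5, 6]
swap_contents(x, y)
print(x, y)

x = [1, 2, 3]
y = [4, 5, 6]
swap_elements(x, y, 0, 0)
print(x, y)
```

Key concept: parameter rebinding vs mutation.
Step by step:
`x = [1, 2, 3]` → x = [1, 2, 3]
`y = [4, 5, 6]` → y = [4, 5, 6]
`swap_contents(x, y)` → no visible change to tracked variables
`print(x, y)` → prints [1, 2, 3] [4, 5, 6]
`x = [1, 2, 3]` → x = [1, 2, 3]
`y = [4, 5, 6]` → y = [4, 5, 6]
`swap_elements(x, y, 0, 0)` → x = [4, 2, 3]; y = [1, 5, 6]
`print(x, y)` → prints [4, 2, 3] [1, 5, 6]

Answer:
[1, 2, 3] [4, 5, 6]
[4, 2, 3] [1, 5, 6]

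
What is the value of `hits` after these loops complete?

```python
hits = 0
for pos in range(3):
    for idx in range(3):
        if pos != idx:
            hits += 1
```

3² - 3 (exclude diagonal)
`hits` takes the values: 0 → 1 → 2 → 3 → 4 → 5 → 6

Answer: 6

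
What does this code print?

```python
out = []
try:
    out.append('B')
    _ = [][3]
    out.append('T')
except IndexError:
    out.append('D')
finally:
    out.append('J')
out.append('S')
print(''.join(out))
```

Execution trace: 'B' (try body) → 'D' (except IndexError) → 'J' (finally) → 'S' (after the try/except). Output: BDJS

Answer: BDJS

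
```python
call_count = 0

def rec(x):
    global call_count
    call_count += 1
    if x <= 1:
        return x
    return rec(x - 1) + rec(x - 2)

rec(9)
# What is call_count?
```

Calls(x) = 1 + Calls(x-1) + Calls(x-2); Calls(0)=Calls(1)=1. For x=9 this gives 109.

Answer: 109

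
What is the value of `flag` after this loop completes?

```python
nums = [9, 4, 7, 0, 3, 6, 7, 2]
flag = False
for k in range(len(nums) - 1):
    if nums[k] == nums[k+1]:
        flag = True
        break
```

Check consecutive duplicates in [9, 4, 7, 0, 3, 6, 7, 2]
`flag` takes the values: False

Answer: False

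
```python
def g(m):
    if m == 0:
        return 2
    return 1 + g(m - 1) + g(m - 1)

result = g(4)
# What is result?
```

g(m) = 1 + 2·g(m-1), g(0)=2. Closed form: (2+1)·2^4 - 1 = 47.

Answer: 47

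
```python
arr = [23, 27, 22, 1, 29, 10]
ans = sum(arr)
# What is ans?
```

Trace:
`arr = [23, 27, 22, 1, 29, 10]` → arr = [23, 27, 22, 1, 29, 10]
`ans = sum(arr)` → ans = 112
So ans = 112

Answer: 112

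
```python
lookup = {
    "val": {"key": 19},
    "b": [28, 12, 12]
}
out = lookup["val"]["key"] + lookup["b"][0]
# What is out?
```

Trace:
`lookup = { ...` → lookup = {'val': {'key': 19}, 'b': [28, 12, 12]}
`out = lookup["val"]["key"] + lookup["b"][0]` → out = 47
So out = 47

Answer: 47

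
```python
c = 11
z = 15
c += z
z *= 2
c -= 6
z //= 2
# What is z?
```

Trace:
`c = 11` → c = 11
`z = 15` → z = 15
`c += z` → c = 26
`z *= 2` → z = 30
`c -= 6` → c = 20
`z //= 2` → z = 15
So z = 15

Answer: 15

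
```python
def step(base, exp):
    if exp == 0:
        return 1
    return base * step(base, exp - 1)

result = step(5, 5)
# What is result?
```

step(5, 5) = 5 * 5 * 5 * 5 * 5 = 3125

Answer: 3125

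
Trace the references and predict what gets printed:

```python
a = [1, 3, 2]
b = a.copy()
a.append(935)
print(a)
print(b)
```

Key concept: list.copy() creates independent copy.
Step by step:
`a = [1, 3, 2]` → a = [1, 3, 2]
`b = a.copy()` → b = [1, 3, 2]
`a.append(935)` → a = [1, 3, 2, 935]
`print(a)` → prints [1, 3, 2, 935]
`print(b)` → prints [1, 3, 2]

Answer:
[1, 3, 2, 935]
[1, 3, 2]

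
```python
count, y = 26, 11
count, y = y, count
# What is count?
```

Trace:
`count, y = 26, 11` → count = 26; y = 11
`count, y = y, count` → count = 11; y = 26
So count = 11

Answer: 11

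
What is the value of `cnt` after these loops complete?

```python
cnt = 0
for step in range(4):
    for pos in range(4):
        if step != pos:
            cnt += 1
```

4² - 4 (exclude diagonal)
`cnt` takes the values: 0 → 1 → 2 → 3 → 4 → 5 → 6 → 7 → 8 → 9 → 10 → 11 → 12

Answer: 12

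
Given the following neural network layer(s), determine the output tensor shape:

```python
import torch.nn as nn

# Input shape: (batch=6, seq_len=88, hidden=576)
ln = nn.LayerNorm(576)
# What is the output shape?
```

Input: (6, 88, 576) -> Output: (6, 88, 576)

Answer: (6, 88, 576)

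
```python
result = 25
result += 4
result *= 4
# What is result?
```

Trace:
`result = 25` → result = 25
`result += 4` → result = 29
`result *= 4` → result = 116
So result = 116

Answer: 116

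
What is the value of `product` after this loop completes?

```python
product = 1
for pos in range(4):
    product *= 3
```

3^4 = 81
`product` takes the values: 1 → 3 → 9 → 27 → 81

Answer: 81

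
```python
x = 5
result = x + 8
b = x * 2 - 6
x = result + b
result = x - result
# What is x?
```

Trace:
`x = 5` → x = 5
`result = x + 8` → result = 13
`b = x * 2 - 6` → b = 4
`x = result + b` → x = 17
`result = x - result` → result = 4
So x = 17

Answer: 17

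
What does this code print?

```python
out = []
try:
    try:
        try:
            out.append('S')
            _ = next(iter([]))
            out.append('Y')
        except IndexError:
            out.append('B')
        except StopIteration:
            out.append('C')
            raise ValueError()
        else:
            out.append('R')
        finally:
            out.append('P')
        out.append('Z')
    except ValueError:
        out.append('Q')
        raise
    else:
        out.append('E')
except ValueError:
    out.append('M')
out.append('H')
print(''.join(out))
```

Execution trace: 'S' (inner try body) → 'C' (inner except StopIteration) → 'P' (inner finally) → 'Q' (except ValueError) → 'M' (outer except ValueError) → 'H' (after the try/except). Output: SCPQMH

Answer: SCPQMH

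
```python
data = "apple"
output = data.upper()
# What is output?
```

Trace:
`data = "apple"` → data = 'apple'
`output = data.upper()` → output = 'APPLE'
So output = 'APPLE'

Answer: 'APPLE'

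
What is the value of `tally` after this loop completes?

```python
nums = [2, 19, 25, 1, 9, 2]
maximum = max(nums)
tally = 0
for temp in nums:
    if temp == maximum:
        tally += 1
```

Count of max value 25 in [2, 19, 25, 1, 9, 2]
`tally` takes the values: 0 → 1

Answer: 1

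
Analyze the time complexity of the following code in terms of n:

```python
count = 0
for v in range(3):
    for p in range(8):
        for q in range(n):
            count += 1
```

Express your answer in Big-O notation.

Each loop level contributes: 1 × 1 × n. Multiplying the contributions gives O(n).

Answer: O(n)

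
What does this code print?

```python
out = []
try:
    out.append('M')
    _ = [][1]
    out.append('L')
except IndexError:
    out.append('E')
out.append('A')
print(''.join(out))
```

Execution trace: 'M' (try body) → 'E' (except IndexError) → 'A' (after the try/except). Output: MEA

Answer: MEA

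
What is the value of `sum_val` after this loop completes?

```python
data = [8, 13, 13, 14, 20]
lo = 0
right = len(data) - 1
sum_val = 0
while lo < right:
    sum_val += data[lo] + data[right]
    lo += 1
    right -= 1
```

Sum of pairs from ends
`sum_val` takes the values: 0 → 28 → 55

Answer: 55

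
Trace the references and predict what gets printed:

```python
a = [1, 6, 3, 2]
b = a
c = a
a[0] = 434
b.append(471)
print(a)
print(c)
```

Key concept: multiple aliases.
Step by step:
`a = [1, 6, 3, 2]` → a = [1, 6, 3, 2]
`b = a` → b = [1, 6, 3, 2] (same object as a)
`c = a` → c = [1, 6, 3, 2] (same object as a, b)
`a[0] = 434` → a = [434, 6, 3, 2] (same object as b, c); b = [434, 6, 3, 2] (same object as a, c); c = [434, 6, 3, 2] (same object as a, b)
`b.append(471)` → a = [434, 6, 3, 2, 471] (same object as b, c); b = [434, 6, 3, 2, 471] (same object as a, c); c = [434, 6, 3, 2, 471] (same object as a, b)
`print(a)` → prints [434, 6, 3, 2, 471]
`print(c)` → prints [434, 6, 3, 2, 471]

Answer:
[434, 6, 3, 2, 471]
[434, 6, 3, 2, 471]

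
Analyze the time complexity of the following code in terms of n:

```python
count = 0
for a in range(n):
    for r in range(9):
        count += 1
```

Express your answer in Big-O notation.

Each loop level contributes: n × 1. Multiplying the contributions gives O(n).

Answer: O(n)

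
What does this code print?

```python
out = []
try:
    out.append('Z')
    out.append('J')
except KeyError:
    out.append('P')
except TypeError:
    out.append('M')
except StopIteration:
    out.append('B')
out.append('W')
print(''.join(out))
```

Execution trace: 'Z' (try body) → 'J' (try body, no exception) → 'W' (after the try/except). Output: ZJW

Answer: ZJW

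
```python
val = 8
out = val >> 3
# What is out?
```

Trace:
`val = 8` → val = 8
`out = val >> 3` → out = 1
So out = 1

Answer: 1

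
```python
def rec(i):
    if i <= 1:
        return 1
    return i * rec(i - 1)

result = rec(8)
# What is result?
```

rec(8) = 8 * 7 * 6 * 5 * 4 * 3 * 2 * 1 = 40320

Answer: 40320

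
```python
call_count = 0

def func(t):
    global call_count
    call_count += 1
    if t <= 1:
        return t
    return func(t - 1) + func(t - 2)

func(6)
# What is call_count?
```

Calls(t) = 1 + Calls(t-1) + Calls(t-2); Calls(0)=Calls(1)=1. For t=6 this gives 25.

Answer: 25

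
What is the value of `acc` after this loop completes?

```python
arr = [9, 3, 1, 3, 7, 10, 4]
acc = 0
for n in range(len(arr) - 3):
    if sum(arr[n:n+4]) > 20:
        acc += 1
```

Count windows with sum > 20
`acc` takes the values: 0 → 1 → 2

Answer: 2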